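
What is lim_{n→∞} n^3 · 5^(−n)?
lim = 0

Exponentials with base > 1 dominate every fixed polynomial: for any fixed c, n^c / 5^n → 0 as n → ∞ (e.g. by the ratio test, or by writing 5^n = e^(n ln 5) and noting e^(n ln 5) / n^c → ∞). Hence n^3 · 5^(−n) = n^3 / 5^n → 0.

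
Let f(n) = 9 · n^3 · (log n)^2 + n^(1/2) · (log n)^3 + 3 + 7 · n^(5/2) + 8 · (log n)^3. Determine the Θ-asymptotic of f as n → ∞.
f(n) ∈ Θ(n^3 · (log n)^2)

Compare the terms by growth order. For large n, n^a · (log n)^b dominates n^a' · (log n)^b' iff a > a', or (a = a' and b > b'). Ranking the 5 terms shows the dominant one is 9 · n^3 · (log n)^2. Hence f(n) ∈ Θ(n^3 · (log n)^2).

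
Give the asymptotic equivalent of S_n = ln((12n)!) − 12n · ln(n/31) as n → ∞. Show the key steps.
S_n ~ 12n · (ln 372 − 1) + O(ln n)

Stirling: ln((12n)!) = 12n ln(12n) − 12n + O(ln n).
  S_n = 12n ln(12n) − 12n − 12n ln(n/31) + O(ln n)
      = 12n ln(12n) − 12n ln n + 12n ln 31 − 12n + O(ln n)
      = 12n ln 12 + 12n ln 31 − 12n + O(ln n)
      = 12n (ln 372 − 1) + O(ln n).
Numerically ln(372) − 1 ≈ 4.9189.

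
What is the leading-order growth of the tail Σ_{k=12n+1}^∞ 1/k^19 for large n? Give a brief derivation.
Σ_{k>12n} 1/k^19 ~ 1/(18 · (12n)^18)

Compare to the integral: ∫_{12n}^∞ x^(−19) dx = [−x^(−18)/18]_{12n}^∞ = 1/((19−1)·(12n)^18). Euler-Maclaurin then gives
  Σ_{k>12n} 1/k^19 = ∫_{12n}^∞ dx/x^19 − 1/(2·(12n)^19) + O(1/(12n)^20).
(Equivalently this is ζ(19) − Σ_{k≤12n} 1/k^19.)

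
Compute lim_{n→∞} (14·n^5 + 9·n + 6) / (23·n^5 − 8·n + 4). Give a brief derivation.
lim = 14/23

For large n the leading n^5 terms dominate both numerator and denominator. Dividing top and bottom by n^5, every other term tends to 0, leaving 14/23.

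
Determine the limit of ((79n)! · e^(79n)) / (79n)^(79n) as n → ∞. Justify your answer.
lim = ∞

Stirling: (79n)! ~ sqrt(2π·79n) · (79n/e)^(79n). Hence
  (79n)! · e^(79n) / (79n)^(79n) ~ sqrt(2π·79n) = sqrt(2π·79) · sqrt(n) → ∞.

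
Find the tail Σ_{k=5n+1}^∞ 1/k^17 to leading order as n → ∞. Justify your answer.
Σ_{k>5n} 1/k^17 ~ 1/(16 · (5n)^16)

Compare to the integral: ∫_{5n}^∞ x^(−17) dx = [−x^(−16)/16]_{5n}^∞ = 1/((17−1)·(5n)^16). Euler-Maclaurin then gives
  Σ_{k>5n} 1/k^17 = ∫_{5n}^∞ dx/x^17 − 1/(2·(5n)^17) + O(1/(5n)^18).
(Equivalently this is ζ(17) − Σ_{k≤5n} 1/k^17.)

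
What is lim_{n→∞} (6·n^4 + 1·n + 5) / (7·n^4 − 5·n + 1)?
lim = 6/7

For large n the leading n^4 terms dominate both numerator and denominator. Dividing top and bottom by n^4, every other term tends to 0, leaving 6/7.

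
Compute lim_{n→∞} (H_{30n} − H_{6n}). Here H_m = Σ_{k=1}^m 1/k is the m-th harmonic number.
lim = ln(30/6) = ln 5

Euler-Maclaurin gives H_m = ln m + γ + 1/(2m) + O(1/m^2). The γ and O(1/m) terms cancel in the difference:
  H_{30n} − H_{6n} = ln(30n) − ln(6n) + O(1/n) = ln(30/6) + O(1/n).
Hence the limit is ln(30/6) = ln 5.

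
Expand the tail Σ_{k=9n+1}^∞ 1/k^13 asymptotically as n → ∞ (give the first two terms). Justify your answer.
Σ_{k>9n} 1/k^13 = 1/(12 · (9n)^12) − 1/(2 · (9n)^13) + O(1/(9n)^14)

Compare to the integral: ∫_{9n}^∞ x^(−13) dx = [−x^(−12)/12]_{9n}^∞ = 1/((13−1)·(9n)^12). The Euler-Maclaurin correction adds −f(9n)/2 = −1/(2·(9n)^13). Euler-Maclaurin then gives
  Σ_{k>9n} 1/k^13 = ∫_{9n}^∞ dx/x^13 − 1/(2·(9n)^13) + O(1/(9n)^14).
(Equivalently this is ζ(13) − Σ_{k≤9n} 1/k^13.)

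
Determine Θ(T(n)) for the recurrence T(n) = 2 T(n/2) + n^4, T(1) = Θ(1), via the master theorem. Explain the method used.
T(n) = Θ(n^4)

log_2 2 ≈ 1.000. f(n) = n^4 dominates n^(log_2 2) since 4 > 1.000, and the regularity condition a·f(n/b) = 2·(n/2)^4 = (2/16)·n^4 ≤ c·f(n) holds with c = 2/16 ≈ 0.125 < 1. So this is Case 3: T(n) = Θ(f(n)) = Θ(n^4).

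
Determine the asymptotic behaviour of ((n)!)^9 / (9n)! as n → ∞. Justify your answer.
((n)!)^9/(9n)! ~ ((2π·n)^(8/2) / 3) · 9^(−9·n)  →  0

Write N = n. Stirling: N! ~ sqrt(2π N)(N/e)^N and (9N)! ~ sqrt(2π·9N)·(9N/e)^(9N).
  (N!)^9/(9N)! ~ (2π N)^(9/2) (N/e)^(9N) / [sqrt(2π·9N) (9N/e)^(9N)]
     = (2π N)^(9/2) / sqrt(2π·9N) · (N/(9N))^(9N)
     = (2π N)^((9−1)/2) / 3 · 9^(−9N).
Since 9^9 > 1, the factor 9^(−9N) decays exponentially, so the ratio → 0. Substituting N = n gives the stated form.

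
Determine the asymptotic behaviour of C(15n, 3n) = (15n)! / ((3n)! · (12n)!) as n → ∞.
C(15n, 3n) ~ (3125/256)^(3n) · sqrt(5/(8π·3n))

Write N = 3n. Apply Stirling to each factorial:
  (5N)! ~ sqrt(2π·5N) · (5N/e)^(5N),
  N! ~ sqrt(2π N) · (N/e)^N,
  (4N)! ~ sqrt(2π·4N) · (4N/e)^(4N).
The exponential factors combine to (5N)^(5N) / (N^N · (4N)^(4N)) = 5^(5N)/4^(4N) = (5^5/4^4)^N = (3125/256)^N.
The square-root prefactors combine to sqrt(2π·5N) / (sqrt(2π N)·sqrt(2π·4N)) = sqrt(5 / (2π·4·N)) = sqrt(5/(8π·3n)).
Substituting N = 3n: C(15n, 3n) ~ (3125/256)^(3n) · sqrt(5/(8π·3n)).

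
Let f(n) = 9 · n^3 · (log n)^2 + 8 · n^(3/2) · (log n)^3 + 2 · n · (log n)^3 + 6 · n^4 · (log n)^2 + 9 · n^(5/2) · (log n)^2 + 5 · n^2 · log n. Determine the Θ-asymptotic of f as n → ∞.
f(n) ∈ Θ(n^4 · (log n)^2)

Compare the terms by growth order. For large n, n^a · (log n)^b dominates n^a' · (log n)^b' iff a > a', or (a = a' and b > b'). Ranking the 6 terms shows the dominant one is 6 · n^4 · (log n)^2. Hence f(n) ∈ Θ(n^4 · (log n)^2).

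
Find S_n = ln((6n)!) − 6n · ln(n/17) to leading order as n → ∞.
S_n ~ 6n · (ln 102 − 1) + O(ln n)

Stirling: ln((6n)!) = 6n ln(6n) − 6n + O(ln n).
  S_n = 6n ln(6n) − 6n − 6n ln(n/17) + O(ln n)
      = 6n ln(6n) − 6n ln n + 6n ln 17 − 6n + O(ln n)
      = 6n ln 6 + 6n ln 17 − 6n + O(ln n)
      = 6n (ln 102 − 1) + O(ln n).
Numerically ln(102) − 1 ≈ 3.6250.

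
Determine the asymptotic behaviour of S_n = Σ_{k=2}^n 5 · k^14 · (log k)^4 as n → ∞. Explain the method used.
S_n ~ n^15 · (log n)^4 / 3

By integral comparison, S_n = ∫_1^n 5 · x^14 · (log x)^4 dx + O(n^14 · (log n)^4). For the integral, the leading term of ∫_1^n x^14 (log x)^4 dx is n^15/15 · (log n)^4 (by repeated integration by parts; each step lowers the log-exponent and produces a relatively O(1/log n) correction). Hence S_n ~ n^15 · (log n)^4 / 3.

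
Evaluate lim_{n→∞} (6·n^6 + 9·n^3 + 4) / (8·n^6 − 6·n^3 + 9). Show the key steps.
lim = 6/8 = 3/4

For large n the leading n^6 terms dominate both numerator and denominator. Dividing top and bottom by n^6, every other term tends to 0, leaving 6/8 = 3/4.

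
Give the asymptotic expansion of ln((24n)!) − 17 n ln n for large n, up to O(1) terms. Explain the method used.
ln((24n)!) − 17 n ln n = 7 n ln n + 24(ln 24 − 1) n + (1/2) ln(2π·24n) + O(1/n)

Stirling: ln((24n)!) = 24n ln(24n) − 24n + (1/2) ln(2π·24n) + O(1/n).
Expand 24n ln(24n) = 24n (ln n + ln 24) = 24n ln n + 24n ln 24.
Subtract 17n ln n: leading term is (24 − 17) n ln n = 7 n ln n. The next term is 24n ln 24 − 24n = 24(ln 24 − 1) n. Then the (1/2) ln(2π·24n) correction.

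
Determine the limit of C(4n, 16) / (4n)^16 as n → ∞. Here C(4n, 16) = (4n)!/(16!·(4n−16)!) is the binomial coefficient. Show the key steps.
lim = 1/16! = 1/20922789888000

With N = 4n → ∞: C(N, 16) / N^16 = [N(N−1)…(N−15)] / (16! · N^16) = (1/16!) · 1 · (1 − 1/(4n)) · … · (1 − 15/(4n)). Each factor → 1 as N → ∞, so the limit is 1/16! = 1/20922789888000.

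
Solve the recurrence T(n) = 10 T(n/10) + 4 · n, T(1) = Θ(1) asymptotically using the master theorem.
T(n) = Θ(n log n)

log_10 10 = 1, and f(n) = 4 · n = Θ(n^(log_10 10)). This is Case 2 of the master theorem: T(n) = Θ(f(n) · log n) = Θ(n log n).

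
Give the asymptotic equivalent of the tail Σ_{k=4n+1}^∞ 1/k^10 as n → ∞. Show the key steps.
Σ_{k>4n} 1/k^10 ~ 1/(9 · (4n)^9)

Compare to the integral: ∫_{4n}^∞ x^(−10) dx = [−x^(−9)/9]_{4n}^∞ = 1/((10−1)·(4n)^9). Euler-Maclaurin then gives
  Σ_{k>4n} 1/k^10 = ∫_{4n}^∞ dx/x^10 − 1/(2·(4n)^10) + O(1/(4n)^11).
(Equivalently this is ζ(10) − Σ_{k≤4n} 1/k^10.)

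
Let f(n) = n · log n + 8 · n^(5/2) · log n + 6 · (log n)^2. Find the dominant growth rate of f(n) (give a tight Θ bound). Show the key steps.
f(n) ∈ Θ(n^(5/2) · log n)

Compare the terms by growth order. For large n, n^a · (log n)^b dominates n^a' · (log n)^b' iff a > a', or (a = a' and b > b'). Ranking the 3 terms shows the dominant one is 8 · n^(5/2) · log n. Hence f(n) ∈ Θ(n^(5/2) · log n).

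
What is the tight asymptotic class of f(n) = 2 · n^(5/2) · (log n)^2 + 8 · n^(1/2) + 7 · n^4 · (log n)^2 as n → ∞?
f(n) ∈ Θ(n^4 · (log n)^2)

Compare the terms by growth order. For large n, n^a · (log n)^b dominates n^a' · (log n)^b' iff a > a', or (a = a' and b > b'). Ranking the 3 terms shows the dominant one is 7 · n^4 · (log n)^2. Hence f(n) ∈ Θ(n^4 · (log n)^2).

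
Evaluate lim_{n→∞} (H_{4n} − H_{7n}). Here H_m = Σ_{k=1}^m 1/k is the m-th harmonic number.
lim = ln(4/7)

Euler-Maclaurin gives H_m = ln m + γ + 1/(2m) + O(1/m^2). The γ and O(1/m) terms cancel in the difference:
  H_{4n} − H_{7n} = ln(4n) − ln(7n) + O(1/n) = ln(4/7) + O(1/n).
Hence the limit is ln(4/7).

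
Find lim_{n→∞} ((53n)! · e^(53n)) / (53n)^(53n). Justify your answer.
lim = ∞

Stirling: (53n)! ~ sqrt(2π·53n) · (53n/e)^(53n). Hence
  (53n)! · e^(53n) / (53n)^(53n) ~ sqrt(2π·53n) = sqrt(2π·53) · sqrt(n) → ∞.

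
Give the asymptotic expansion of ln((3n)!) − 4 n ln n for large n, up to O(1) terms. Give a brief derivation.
ln((3n)!) − 4 n ln n = −n ln n + 3(ln 3 − 1) n + (1/2) ln(2π·3n) + O(1/n)

Stirling: ln((3n)!) = 3n ln(3n) − 3n + (1/2) ln(2π·3n) + O(1/n).
Expand 3n ln(3n) = 3n (ln n + ln 3) = 3n ln n + 3n ln 3.
Subtract 4n ln n: leading term is (3 − 4) n ln n = −n ln n. The next term is 3n ln 3 − 3n = 3(ln 3 − 1) n. Then the (1/2) ln(2π·3n) correction.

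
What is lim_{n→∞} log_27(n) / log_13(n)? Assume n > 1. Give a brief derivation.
lim = ln(13) / ln(27) = log_27(13)

Change of base: log_27(n) = ln n / ln 27 and log_13(n) = ln n / ln 13. The ratio is (ln n / ln 27) · (ln 13 / ln n) = ln 13 / ln 27, a constant independent of n. So the limit is ln 13 / ln 27 = log_27(13).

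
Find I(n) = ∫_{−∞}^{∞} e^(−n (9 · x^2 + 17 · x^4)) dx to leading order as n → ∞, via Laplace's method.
I(n) ~ sqrt(π/(9n))

φ(x) = 9 · x^2 + 17 · x^4 has its unique global minimum at x* = 0 (since φ'(x) = 18x + 68x^3 = 0 only at x = 0 for real x with both coefficients positive, and φ → ∞ as |x| → ∞). At x* = 0, φ(0) = 0 and φ''(0) = 18. Laplace's method then gives
  I(n) ~ sqrt(2π / (n · φ''(0))) · e^(−n φ(0)) = sqrt(2π / (18n)) = sqrt(π/(9n)).
The 17 · x^4 term contributes only at subleading order (an O(1/n) relative correction).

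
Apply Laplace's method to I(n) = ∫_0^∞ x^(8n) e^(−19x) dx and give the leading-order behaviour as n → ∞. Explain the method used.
I(n) ~ (sqrt(2π·8n) / 19) · (8n/(19e))^(8n)

Write the integrand as exp(8n ln x − 19x) and set f(x) = 8n ln x − 19x. Then f'(x) = 8n/x − 19 = 0 at x* = 8n/19, and f''(x*) = −8n/x*^2 = −19^2/(8n). Laplace's method (interior maximum) gives
  I(n) ~ e^(f(x*)) · sqrt(2π / |f''(x*)|)
        = exp(8n ln(8n/19) − 8n) · sqrt(2π · 8n / 19^2)
        = (8n/19)^(8n) e^(−8n) · sqrt(2π·8n) / 19
        = (sqrt(2π·8n) / 19) · (8n/(19e))^(8n).
This matches Γ(8n+1)/19^(8n+1) with Stirling applied to Γ.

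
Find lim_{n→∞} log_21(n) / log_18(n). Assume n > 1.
lim = ln(18) / ln(21) = log_21(18)

Change of base: log_21(n) = ln n / ln 21 and log_18(n) = ln n / ln 18. The ratio is (ln n / ln 21) · (ln 18 / ln n) = ln 18 / ln 21, a constant independent of n. So the limit is ln 18 / ln 21 = log_21(18).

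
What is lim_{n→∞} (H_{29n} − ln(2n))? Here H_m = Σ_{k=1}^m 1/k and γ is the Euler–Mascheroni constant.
lim = ln(29/2) + γ

By Euler-Maclaurin, H_m = ln m + γ + O(1/m). So
  H_{29n} − ln(2n) = ln(29n) + γ − ln(2n) + O(1/n)
                       = ln(29/2) + γ + O(1/n).
Hence the limit is ln(29/2) + γ.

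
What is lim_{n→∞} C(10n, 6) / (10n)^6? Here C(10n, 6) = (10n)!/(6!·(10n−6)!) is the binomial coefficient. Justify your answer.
lim = 1/6! = 1/720

With N = 10n → ∞: C(N, 6) / N^6 = [N(N−1)…(N−5)] / (6! · N^6) = (1/6!) · 1 · (1 − 1/(10n)) · … · (1 − 5/(10n)). Each factor → 1 as N → ∞, so the limit is 1/6! = 1/720.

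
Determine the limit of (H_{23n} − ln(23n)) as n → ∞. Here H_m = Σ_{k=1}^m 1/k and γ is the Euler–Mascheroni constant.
lim = γ

By Euler-Maclaurin, H_m = ln m + γ + O(1/m). So
  H_{23n} − ln(23n) = ln(23n) + γ − ln(23n) + O(1/n)
                       = ln(23/23) + γ + O(1/n).
Hence the limit is γ (since ln 1 = 0).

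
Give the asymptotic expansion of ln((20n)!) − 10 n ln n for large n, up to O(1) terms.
ln((20n)!) − 10 n ln n = 10 n ln n + 20(ln 20 − 1) n + (1/2) ln(2π·20n) + O(1/n)

Stirling: ln((20n)!) = 20n ln(20n) − 20n + (1/2) ln(2π·20n) + O(1/n).
Expand 20n ln(20n) = 20n (ln n + ln 20) = 20n ln n + 20n ln 20.
Subtract 10n ln n: leading term is (20 − 10) n ln n = 10 n ln n. The next term is 20n ln 20 − 20n = 20(ln 20 − 1) n. Then the (1/2) ln(2π·20n) correction.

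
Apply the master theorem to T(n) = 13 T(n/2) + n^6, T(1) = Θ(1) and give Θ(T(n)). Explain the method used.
T(n) = Θ(n^6)

log_2 13 ≈ 3.700. f(n) = n^6 dominates n^(log_2 13) since 6 > 3.700, and the regularity condition a·f(n/b) = 13·(n/2)^6 = (13/64)·n^6 ≤ c·f(n) holds with c = 13/64 ≈ 0.203 < 1. So this is Case 3: T(n) = Θ(f(n)) = Θ(n^6).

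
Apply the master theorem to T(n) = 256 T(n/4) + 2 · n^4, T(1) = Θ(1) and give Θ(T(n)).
T(n) = Θ(n^4 log n)

log_4 256 = 4, and f(n) = 2 · n^4 = Θ(n^(log_4 256)). This is Case 2 of the master theorem: T(n) = Θ(f(n) · log n) = Θ(n^4 log n).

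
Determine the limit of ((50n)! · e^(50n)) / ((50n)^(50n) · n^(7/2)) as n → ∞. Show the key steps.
lim = 0

Stirling: (50n)! ~ sqrt(2π·50n) · (50n/e)^(50n). Hence
  (50n)! · e^(50n) / (50n)^(50n) ~ sqrt(2π·50n).
Dividing by n^(7/2): sqrt(2π·50n) / n^(7/2) = sqrt(2π·50) · n^((1−7)/2), so the expression behaves like sqrt(2π·50) · n^((1−7)/2) → 0.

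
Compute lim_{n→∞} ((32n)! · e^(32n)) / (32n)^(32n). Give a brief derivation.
lim = ∞

Stirling: (32n)! ~ sqrt(2π·32n) · (32n/e)^(32n). Hence
  (32n)! · e^(32n) / (32n)^(32n) ~ sqrt(2π·32n) = sqrt(2π·32) · sqrt(n) → ∞.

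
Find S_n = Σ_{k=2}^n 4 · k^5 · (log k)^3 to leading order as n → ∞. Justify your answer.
S_n ~ 2 · n^6 · (log n)^3 / 3

By integral comparison, S_n = ∫_1^n 4 · x^5 · (log x)^3 dx + O(n^5 · (log n)^3). For the integral, the leading term of ∫_1^n x^5 (log x)^3 dx is n^6/6 · (log n)^3 (by repeated integration by parts; each step lowers the log-exponent and produces a relatively O(1/log n) correction). Hence S_n ~ 2 · n^6 · (log n)^3 / 3.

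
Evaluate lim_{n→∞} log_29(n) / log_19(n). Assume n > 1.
lim = ln(19) / ln(29) = log_29(19)

Change of base: log_29(n) = ln n / ln 29 and log_19(n) = ln n / ln 19. The ratio is (ln n / ln 29) · (ln 19 / ln n) = ln 19 / ln 29, a constant independent of n. So the limit is ln 19 / ln 29 = log_29(19).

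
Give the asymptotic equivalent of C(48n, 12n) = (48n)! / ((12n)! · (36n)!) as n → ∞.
C(48n, 12n) ~ (256/27)^(12n) · sqrt(2/(3π·12n))

Write N = 12n. Apply Stirling to each factorial:
  (4N)! ~ sqrt(2π·4N) · (4N/e)^(4N),
  N! ~ sqrt(2π N) · (N/e)^N,
  (3N)! ~ sqrt(2π·3N) · (3N/e)^(3N).
The exponential factors combine to (4N)^(4N) / (N^N · (3N)^(3N)) = 4^(4N)/3^(3N) = (4^4/3^3)^N = (256/27)^N.
The square-root prefactors combine to sqrt(2π·4N) / (sqrt(2π N)·sqrt(2π·3N)) = sqrt(4 / (2π·3·N)) = sqrt(2/(3π·12n)).
Substituting N = 12n: C(48n, 12n) ~ (256/27)^(12n) · sqrt(2/(3π·12n)).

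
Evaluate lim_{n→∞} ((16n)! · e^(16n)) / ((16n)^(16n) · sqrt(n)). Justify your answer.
lim = sqrt(2π·16)

Stirling: (16n)! ~ sqrt(2π·16n) · (16n/e)^(16n). Hence
  (16n)! · e^(16n) / (16n)^(16n) ~ sqrt(2π·16n).
Dividing by sqrt(n): sqrt(2π·16n) / sqrt(n) = sqrt(2π·16) · n^((1−1)/2), so the limit is sqrt(2π·16).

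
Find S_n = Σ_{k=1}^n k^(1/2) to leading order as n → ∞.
S_n ~ (2/3) · n^(3/2)

Integral comparison: Σ_{k=1}^n k^(1/2) = ∫_0^n x^(1/2) dx + O(n^(1/2)). The integral is n^(1 + 1/2) / (1 + 1/2) = n^((1+2)/2) / ((1+2)/2) = (2/3) · n^(3/2).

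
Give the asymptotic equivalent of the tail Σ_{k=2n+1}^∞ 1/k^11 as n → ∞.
Σ_{k>2n} 1/k^11 ~ 1/(10 · (2n)^10)

Compare to the integral: ∫_{2n}^∞ x^(−11) dx = [−x^(−10)/10]_{2n}^∞ = 1/((11−1)·(2n)^10). Euler-Maclaurin then gives
  Σ_{k>2n} 1/k^11 = ∫_{2n}^∞ dx/x^11 − 1/(2·(2n)^11) + O(1/(2n)^12).
(Equivalently this is ζ(11) − Σ_{k≤2n} 1/k^11.)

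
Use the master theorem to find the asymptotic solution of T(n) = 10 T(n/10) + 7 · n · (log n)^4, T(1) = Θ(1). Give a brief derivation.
T(n) = Θ(n · (log n)^5)

Here log_10 10 = 1 and f(n) = 7 · n · (log n)^4 = Θ(n^(log_10 10) · (log n)^4). This is the extended Case 2 of the master theorem (f matches the critical exponent up to log factors), giving T(n) = Θ(n^(log_10 10) · (log n)^(4+1)) = Θ(n · (log n)^5).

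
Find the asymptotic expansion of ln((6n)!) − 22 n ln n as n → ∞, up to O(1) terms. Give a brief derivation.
ln((6n)!) − 22 n ln n = −16 n ln n + 6(ln 6 − 1) n + (1/2) ln(2π·6n) + O(1/n)

Stirling: ln((6n)!) = 6n ln(6n) − 6n + (1/2) ln(2π·6n) + O(1/n).
Expand 6n ln(6n) = 6n (ln n + ln 6) = 6n ln n + 6n ln 6.
Subtract 22n ln n: leading term is (6 − 22) n ln n = −16 n ln n. The next term is 6n ln 6 − 6n = 6(ln 6 − 1) n. Then the (1/2) ln(2π·6n) correction.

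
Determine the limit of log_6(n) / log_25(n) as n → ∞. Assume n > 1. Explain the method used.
lim = ln(25) / ln(6) = log_6(25)

Change of base: log_6(n) = ln n / ln 6 and log_25(n) = ln n / ln 25. The ratio is (ln n / ln 6) · (ln 25 / ln n) = ln 25 / ln 6, a constant independent of n. So the limit is ln 25 / ln 6 = log_6(25).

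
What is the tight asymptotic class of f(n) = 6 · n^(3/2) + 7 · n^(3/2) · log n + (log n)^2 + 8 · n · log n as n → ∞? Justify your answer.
f(n) ∈ Θ(n^(3/2) · log n)

Compare the terms by growth order. For large n, n^a · (log n)^b dominates n^a' · (log n)^b' iff a > a', or (a = a' and b > b'). Ranking the 4 terms shows the dominant one is 7 · n^(3/2) · log n. Hence f(n) ∈ Θ(n^(3/2) · log n).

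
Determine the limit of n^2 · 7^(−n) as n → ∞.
lim = 0

Exponentials with base > 1 dominate every fixed polynomial: for any fixed c, n^c / 7^n → 0 as n → ∞ (e.g. by the ratio test, or by writing 7^n = e^(n ln 7) and noting e^(n ln 7) / n^c → ∞). Hence n^2 · 7^(−n) = n^2 / 7^n → 0.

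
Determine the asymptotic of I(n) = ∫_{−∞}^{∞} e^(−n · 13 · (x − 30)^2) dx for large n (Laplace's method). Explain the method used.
I(n) = sqrt(π/(13n))

Here φ(x) = 13 · (x − 30)^2 has its unique minimum at x* = 30 with φ(x*) = 0 and φ''(x*) = 26. Laplace's method gives
  I(n) ~ e^(−n φ(x*)) · sqrt(2π / (n · φ''(x*))) = sqrt(2π / (26n)) = sqrt(π/(13n)).
This is exact: substituting u = (x − 30)·sqrt(13n) gives I(n) = (1/sqrt(13n)) ∫_{−∞}^{∞} e^(−u^2) du = sqrt(π/(13n)).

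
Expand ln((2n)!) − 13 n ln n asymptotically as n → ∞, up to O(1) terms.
ln((2n)!) − 13 n ln n = −11 n ln n + 2(ln 2 − 1) n + (1/2) ln(2π·2n) + O(1/n)

Stirling: ln((2n)!) = 2n ln(2n) − 2n + (1/2) ln(2π·2n) + O(1/n).
Expand 2n ln(2n) = 2n (ln n + ln 2) = 2n ln n + 2n ln 2.
Subtract 13n ln n: leading term is (2 − 13) n ln n = −11 n ln n. The next term is 2n ln 2 − 2n = 2(ln 2 − 1) n. Then the (1/2) ln(2π·2n) correction.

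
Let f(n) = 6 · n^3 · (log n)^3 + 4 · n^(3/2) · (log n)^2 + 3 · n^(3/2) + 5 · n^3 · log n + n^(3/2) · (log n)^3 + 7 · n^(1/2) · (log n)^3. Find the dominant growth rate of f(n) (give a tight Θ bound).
f(n) ∈ Θ(n^3 · (log n)^3)

Compare the terms by growth order. For large n, n^a · (log n)^b dominates n^a' · (log n)^b' iff a > a', or (a = a' and b > b'). Ranking the 6 terms shows the dominant one is 6 · n^3 · (log n)^3. Hence f(n) ∈ Θ(n^3 · (log n)^3).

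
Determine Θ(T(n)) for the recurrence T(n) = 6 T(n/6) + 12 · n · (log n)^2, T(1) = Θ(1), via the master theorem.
T(n) = Θ(n · (log n)^3)

Here log_6 6 = 1 and f(n) = 12 · n · (log n)^2 = Θ(n^(log_6 6) · (log n)^2). This is the extended Case 2 of the master theorem (f matches the critical exponent up to log factors), giving T(n) = Θ(n^(log_6 6) · (log n)^(2+1)) = Θ(n · (log n)^3).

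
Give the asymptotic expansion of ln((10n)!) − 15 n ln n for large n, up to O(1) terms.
ln((10n)!) − 15 n ln n = −5 n ln n + 10(ln 10 − 1) n + (1/2) ln(2π·10n) + O(1/n)

Stirling: ln((10n)!) = 10n ln(10n) − 10n + (1/2) ln(2π·10n) + O(1/n).
Expand 10n ln(10n) = 10n (ln n + ln 10) = 10n ln n + 10n ln 10.
Subtract 15n ln n: leading term is (10 − 15) n ln n = −5 n ln n. The next term is 10n ln 10 − 10n = 10(ln 10 − 1) n. Then the (1/2) ln(2π·10n) correction.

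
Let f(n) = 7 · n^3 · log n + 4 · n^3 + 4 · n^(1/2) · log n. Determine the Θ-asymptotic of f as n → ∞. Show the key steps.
f(n) ∈ Θ(n^3 · log n)

Compare the terms by growth order. For large n, n^a · (log n)^b dominates n^a' · (log n)^b' iff a > a', or (a = a' and b > b'). Ranking the 3 terms shows the dominant one is 7 · n^3 · log n. Hence f(n) ∈ Θ(n^3 · log n).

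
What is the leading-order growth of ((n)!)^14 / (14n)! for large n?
((n)!)^14/(14n)! ~ ((2π·n)^(13/2) / sqrt(14)) · 14^(−14·n)  →  0

Write N = n. Stirling: N! ~ sqrt(2π N)(N/e)^N and (14N)! ~ sqrt(2π·14N)·(14N/e)^(14N).
  (N!)^14/(14N)! ~ (2π N)^(14/2) (N/e)^(14N) / [sqrt(2π·14N) (14N/e)^(14N)]
     = (2π N)^(14/2) / sqrt(2π·14N) · (N/(14N))^(14N)
     = (2π N)^((14−1)/2) / sqrt(14) · 14^(−14N).
Since 14^14 > 1, the factor 14^(−14N) decays exponentially, so the ratio → 0. Substituting N = n gives the stated form.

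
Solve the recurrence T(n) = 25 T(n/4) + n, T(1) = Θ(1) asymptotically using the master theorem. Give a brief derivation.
T(n) = Θ(n^(log_4 25))

Master theorem: compare f(n) = n to n^(log_4 25) where log_4 25 ≈ 2.322. Since 1 < log_4 25, we have f(n) = O(n^(log_4 25 − ε)) for some ε > 0 — Case 1. Hence T(n) = Θ(n^(log_4 25)).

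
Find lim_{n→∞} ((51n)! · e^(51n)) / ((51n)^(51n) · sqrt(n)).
lim = sqrt(2π·51)

Stirling: (51n)! ~ sqrt(2π·51n) · (51n/e)^(51n). Hence
  (51n)! · e^(51n) / (51n)^(51n) ~ sqrt(2π·51n).
Dividing by sqrt(n): sqrt(2π·51n) / sqrt(n) = sqrt(2π·51) · n^((1−1)/2), so the limit is sqrt(2π·51).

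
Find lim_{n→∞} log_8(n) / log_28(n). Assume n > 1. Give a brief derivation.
lim = ln(28) / ln(8) = log_8(28)

Change of base: log_8(n) = ln n / ln 8 and log_28(n) = ln n / ln 28. The ratio is (ln n / ln 8) · (ln 28 / ln n) = ln 28 / ln 8, a constant independent of n. So the limit is ln 28 / ln 8 = log_8(28).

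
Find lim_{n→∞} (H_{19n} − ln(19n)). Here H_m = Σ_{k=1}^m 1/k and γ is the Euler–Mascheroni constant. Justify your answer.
lim = γ

By Euler-Maclaurin, H_m = ln m + γ + O(1/m). So
  H_{19n} − ln(19n) = ln(19n) + γ − ln(19n) + O(1/n)
                       = ln(19/19) + γ + O(1/n).
Hence the limit is γ (since ln 1 = 0).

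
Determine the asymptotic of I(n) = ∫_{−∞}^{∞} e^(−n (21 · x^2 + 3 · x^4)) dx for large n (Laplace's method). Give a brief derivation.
I(n) ~ sqrt(π/(21n))

φ(x) = 21 · x^2 + 3 · x^4 has its unique global minimum at x* = 0 (since φ'(x) = 42x + 12x^3 = 0 only at x = 0 for real x with both coefficients positive, and φ → ∞ as |x| → ∞). At x* = 0, φ(0) = 0 and φ''(0) = 42. Laplace's method then gives
  I(n) ~ sqrt(2π / (n · φ''(0))) · e^(−n φ(0)) = sqrt(2π / (42n)) = sqrt(π/(21n)).
The 3 · x^4 term contributes only at subleading order (an O(1/n) relative correction).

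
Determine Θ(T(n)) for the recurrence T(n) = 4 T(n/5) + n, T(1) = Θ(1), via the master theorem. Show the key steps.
T(n) = Θ(n)

log_5 4 ≈ 0.861. f(n) = n dominates n^(log_5 4) since 1 > 0.861, and the regularity condition a·f(n/b) = 4·(n/5)^1 = (4/5)·n ≤ c·f(n) holds with c = 4/5 ≈ 0.8 < 1. So this is Case 3: T(n) = Θ(f(n)) = Θ(n).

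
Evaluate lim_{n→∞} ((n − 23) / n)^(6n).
lim = e^(−138)

Rewrite as (1 − 23/n)^(6n). By the standard limit (1 + x/n)^n → e^x, we have (1 − 23/n)^n → e^(−23), and raising to the 6th power gives e^(−138).
More precisely, ln[(1 − 23/n)^(6n)] = 6n · ln(1 − 23/n) = 6n · (-23/n + O(1/n^2)) = -138 + O(1/n) → -138.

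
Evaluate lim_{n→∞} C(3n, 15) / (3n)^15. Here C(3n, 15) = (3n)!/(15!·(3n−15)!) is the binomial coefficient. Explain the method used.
lim = 1/15! = 1/1307674368000

With N = 3n → ∞: C(N, 15) / N^15 = [N(N−1)…(N−14)] / (15! · N^15) = (1/15!) · 1 · (1 − 1/(3n)) · … · (1 − 14/(3n)). Each factor → 1 as N → ∞, so the limit is 1/15! = 1/1307674368000.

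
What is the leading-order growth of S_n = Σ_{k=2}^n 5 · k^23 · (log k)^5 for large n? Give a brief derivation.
S_n ~ 5 · n^24 · (log n)^5 / 24

By integral comparison, S_n = ∫_1^n 5 · x^23 · (log x)^5 dx + O(n^23 · (log n)^5). For the integral, the leading term of ∫_1^n x^23 (log x)^5 dx is n^24/24 · (log n)^5 (by repeated integration by parts; each step lowers the log-exponent and produces a relatively O(1/log n) correction). Hence S_n ~ 5 · n^24 · (log n)^5 / 24.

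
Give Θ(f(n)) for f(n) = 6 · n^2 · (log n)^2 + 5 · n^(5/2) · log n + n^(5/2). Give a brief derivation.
f(n) ∈ Θ(n^(5/2) · log n)

Compare the terms by growth order. For large n, n^a · (log n)^b dominates n^a' · (log n)^b' iff a > a', or (a = a' and b > b'). Ranking the 3 terms shows the dominant one is 5 · n^(5/2) · log n. Hence f(n) ∈ Θ(n^(5/2) · log n).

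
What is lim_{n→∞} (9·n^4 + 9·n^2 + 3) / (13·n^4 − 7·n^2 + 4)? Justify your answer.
lim = 9/13

For large n the leading n^4 terms dominate both numerator and denominator. Dividing top and bottom by n^4, every other term tends to 0, leaving 9/13.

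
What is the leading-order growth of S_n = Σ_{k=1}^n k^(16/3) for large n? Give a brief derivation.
S_n ~ (3/19) · n^(19/3)

Integral comparison: Σ_{k=1}^n k^(16/3) = ∫_0^n x^(16/3) dx + O(n^(16/3)). The integral is n^(1 + 16/3) / (1 + 16/3) = n^((16+3)/3) / ((16+3)/3) = (3/19) · n^(19/3).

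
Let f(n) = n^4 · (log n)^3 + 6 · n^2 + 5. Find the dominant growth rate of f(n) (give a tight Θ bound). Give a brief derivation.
f(n) ∈ Θ(n^4 · (log n)^3)

Compare the terms by growth order. For large n, n^a · (log n)^b dominates n^a' · (log n)^b' iff a > a', or (a = a' and b > b'). Ranking the 3 terms shows the dominant one is n^4 · (log n)^3. Hence f(n) ∈ Θ(n^4 · (log n)^3).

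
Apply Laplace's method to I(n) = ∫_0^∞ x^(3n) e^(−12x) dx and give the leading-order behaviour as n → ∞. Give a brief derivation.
I(n) ~ (sqrt(2π·3n) / 12) · (3n/(12e))^(3n)

Write the integrand as exp(3n ln x − 12x) and set f(x) = 3n ln x − 12x. Then f'(x) = 3n/x − 12 = 0 at x* = 3n/12, and f''(x*) = −3n/x*^2 = −12^2/(3n). Laplace's method (interior maximum) gives
  I(n) ~ e^(f(x*)) · sqrt(2π / |f''(x*)|)
        = exp(3n ln(3n/12) − 3n) · sqrt(2π · 3n / 12^2)
        = (3n/12)^(3n) e^(−3n) · sqrt(2π·3n) / 12
        = (sqrt(2π·3n) / 12) · (3n/(12e))^(3n).
This matches Γ(3n+1)/12^(3n+1) with Stirling applied to Γ.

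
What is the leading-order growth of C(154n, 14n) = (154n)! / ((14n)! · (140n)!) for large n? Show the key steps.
C(154n, 14n) ~ (285311670611/10000000000)^(14n) · sqrt(11/(20π·14n))

Write N = 14n. Apply Stirling to each factorial:
  (11N)! ~ sqrt(2π·11N) · (11N/e)^(11N),
  N! ~ sqrt(2π N) · (N/e)^N,
  (10N)! ~ sqrt(2π·10N) · (10N/e)^(10N).
The exponential factors combine to (11N)^(11N) / (N^N · (10N)^(10N)) = 11^(11N)/10^(10N) = (11^11/10^10)^N = (285311670611/10000000000)^N.
The square-root prefactors combine to sqrt(2π·11N) / (sqrt(2π N)·sqrt(2π·10N)) = sqrt(11 / (2π·10·N)) = sqrt(11/(20π·14n)).
Substituting N = 14n: C(154n, 14n) ~ (285311670611/10000000000)^(14n) · sqrt(11/(20π·14n)).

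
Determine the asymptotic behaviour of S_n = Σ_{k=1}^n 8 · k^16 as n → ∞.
S_n ~ 8 · n^17 / 17

By integral comparison (Euler-Maclaurin), Σ_{k=1}^n 8 · k^16 = 8 · ∫_0^n x^16 dx + O(n^16) = 8 · n^17/17 + O(n^16). (Equivalently, Faulhaber's formula gives the same leading term.)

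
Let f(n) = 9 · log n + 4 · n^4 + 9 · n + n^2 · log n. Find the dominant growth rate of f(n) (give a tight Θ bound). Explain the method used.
f(n) ∈ Θ(n^4)

Compare the terms by growth order. For large n, n^a · (log n)^b dominates n^a' · (log n)^b' iff a > a', or (a = a' and b > b'). Ranking the 4 terms shows the dominant one is 4 · n^4. Hence f(n) ∈ Θ(n^4).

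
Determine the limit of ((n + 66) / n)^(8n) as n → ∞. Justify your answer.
lim = e^528

Rewrite as (1 + 66/n)^(8n). By the standard limit (1 + x/n)^n → e^x, we have (1 + 66/n)^n → e^66, and raising to the 8th power gives e^528.
More precisely, ln[(1 + 66/n)^(8n)] = 8n · ln(1 + 66/n) = 8n · (66/n + O(1/n^2)) = 528 + O(1/n) → 528.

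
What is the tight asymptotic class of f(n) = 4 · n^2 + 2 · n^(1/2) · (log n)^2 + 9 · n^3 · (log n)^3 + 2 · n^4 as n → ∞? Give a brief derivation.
f(n) ∈ Θ(n^4)

Compare the terms by growth order. For large n, n^a · (log n)^b dominates n^a' · (log n)^b' iff a > a', or (a = a' and b > b'). Ranking the 4 terms shows the dominant one is 2 · n^4. Hence f(n) ∈ Θ(n^4).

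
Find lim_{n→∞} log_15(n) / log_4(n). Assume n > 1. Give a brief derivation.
lim = ln(4) / ln(15) = log_15(4)

Change of base: log_15(n) = ln n / ln 15 and log_4(n) = ln n / ln 4. The ratio is (ln n / ln 15) · (ln 4 / ln n) = ln 4 / ln 15, a constant independent of n. So the limit is ln 4 / ln 15 = log_15(4).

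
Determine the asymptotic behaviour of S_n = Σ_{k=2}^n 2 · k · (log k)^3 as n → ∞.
S_n ~ n^2 · (log n)^3

By integral comparison, S_n = ∫_1^n 2 · x · (log x)^3 dx + O(n · (log n)^3). For the integral, the leading term of ∫_1^n x^1 (log x)^3 dx is n^2/2 · (log n)^3 (by repeated integration by parts; each step lowers the log-exponent and produces a relatively O(1/log n) correction). Hence S_n ~ n^2 · (log n)^3.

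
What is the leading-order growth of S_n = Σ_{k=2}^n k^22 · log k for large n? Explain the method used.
S_n ~ n^23 log n / 23 − n^23 / 529

By integral comparison, S_n = ∫_1^n x^22 · log x dx + O(n^22 · log n). For the integral, ∫ x^22 log x dx = n^23 log n / 23 − n^23/529 (integration by parts). Hence S_n ~ n^23 log n / 23 − n^23 / 529.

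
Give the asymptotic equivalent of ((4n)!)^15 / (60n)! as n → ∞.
((4n)!)^15/(60n)! ~ ((2π·4n)^(14/2) / sqrt(15)) · 15^(−15·4n)  →  0

Write N = 4n. Stirling: N! ~ sqrt(2π N)(N/e)^N and (15N)! ~ sqrt(2π·15N)·(15N/e)^(15N).
  (N!)^15/(15N)! ~ (2π N)^(15/2) (N/e)^(15N) / [sqrt(2π·15N) (15N/e)^(15N)]
     = (2π N)^(15/2) / sqrt(2π·15N) · (N/(15N))^(15N)
     = (2π N)^((15−1)/2) / sqrt(15) · 15^(−15N).
Since 15^15 > 1, the factor 15^(−15N) decays exponentially, so the ratio → 0. Substituting N = 4n gives the stated form.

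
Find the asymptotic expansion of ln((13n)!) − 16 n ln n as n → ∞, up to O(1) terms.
ln((13n)!) − 16 n ln n = −3 n ln n + 13(ln 13 − 1) n + (1/2) ln(2π·13n) + O(1/n)

Stirling: ln((13n)!) = 13n ln(13n) − 13n + (1/2) ln(2π·13n) + O(1/n).
Expand 13n ln(13n) = 13n (ln n + ln 13) = 13n ln n + 13n ln 13.
Subtract 16n ln n: leading term is (13 − 16) n ln n = −3 n ln n. The next term is 13n ln 13 − 13n = 13(ln 13 − 1) n. Then the (1/2) ln(2π·13n) correction.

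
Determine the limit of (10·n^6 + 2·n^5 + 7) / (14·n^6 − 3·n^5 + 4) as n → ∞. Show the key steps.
lim = 10/14 = 5/7

For large n the leading n^6 terms dominate both numerator and denominator. Dividing top and bottom by n^6, every other term tends to 0, leaving 10/14 = 5/7.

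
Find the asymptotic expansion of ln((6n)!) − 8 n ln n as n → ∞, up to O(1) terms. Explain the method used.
ln((6n)!) − 8 n ln n = −2 n ln n + 6(ln 6 − 1) n + (1/2) ln(2π·6n) + O(1/n)

Stirling: ln((6n)!) = 6n ln(6n) − 6n + (1/2) ln(2π·6n) + O(1/n).
Expand 6n ln(6n) = 6n (ln n + ln 6) = 6n ln n + 6n ln 6.
Subtract 8n ln n: leading term is (6 − 8) n ln n = −2 n ln n. The next term is 6n ln 6 − 6n = 6(ln 6 − 1) n. Then the (1/2) ln(2π·6n) correction.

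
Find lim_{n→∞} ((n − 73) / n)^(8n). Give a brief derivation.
lim = e^(−584)

Rewrite as (1 − 73/n)^(8n). By the standard limit (1 + x/n)^n → e^x, we have (1 − 73/n)^n → e^(−73), and raising to the 8th power gives e^(−584).
More precisely, ln[(1 − 73/n)^(8n)] = 8n · ln(1 − 73/n) = 8n · (-73/n + O(1/n^2)) = -584 + O(1/n) → -584.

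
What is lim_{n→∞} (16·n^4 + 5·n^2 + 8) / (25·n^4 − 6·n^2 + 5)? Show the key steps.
lim = 16/25

For large n the leading n^4 terms dominate both numerator and denominator. Dividing top and bottom by n^4, every other term tends to 0, leaving 16/25.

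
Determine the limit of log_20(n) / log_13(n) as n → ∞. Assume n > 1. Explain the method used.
lim = ln(13) / ln(20) = log_20(13)

Change of base: log_20(n) = ln n / ln 20 and log_13(n) = ln n / ln 13. The ratio is (ln n / ln 20) · (ln 13 / ln n) = ln 13 / ln 20, a constant independent of n. So the limit is ln 13 / ln 20 = log_20(13).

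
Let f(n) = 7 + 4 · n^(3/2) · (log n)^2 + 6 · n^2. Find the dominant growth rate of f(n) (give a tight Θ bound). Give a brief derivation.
f(n) ∈ Θ(n^2)

Compare the terms by growth order. For large n, n^a · (log n)^b dominates n^a' · (log n)^b' iff a > a', or (a = a' and b > b'). Ranking the 3 terms shows the dominant one is 6 · n^2. Hence f(n) ∈ Θ(n^2).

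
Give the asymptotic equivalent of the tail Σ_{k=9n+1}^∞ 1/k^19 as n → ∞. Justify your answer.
Σ_{k>9n} 1/k^19 ~ 1/(18 · (9n)^18)

Compare to the integral: ∫_{9n}^∞ x^(−19) dx = [−x^(−18)/18]_{9n}^∞ = 1/((19−1)·(9n)^18). Euler-Maclaurin then gives
  Σ_{k>9n} 1/k^19 = ∫_{9n}^∞ dx/x^19 − 1/(2·(9n)^19) + O(1/(9n)^20).
(Equivalently this is ζ(19) − Σ_{k≤9n} 1/k^19.)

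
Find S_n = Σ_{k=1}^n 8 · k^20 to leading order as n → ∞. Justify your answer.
S_n ~ 8 · n^21 / 21

By integral comparison (Euler-Maclaurin), Σ_{k=1}^n 8 · k^20 = 8 · ∫_0^n x^20 dx + O(n^20) = 8 · n^21/21 + O(n^20). (Equivalently, Faulhaber's formula gives the same leading term.)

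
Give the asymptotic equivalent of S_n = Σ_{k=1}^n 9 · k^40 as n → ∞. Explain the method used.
S_n ~ 9 · n^41 / 41

By integral comparison (Euler-Maclaurin), Σ_{k=1}^n 9 · k^40 = 9 · ∫_0^n x^40 dx + O(n^40) = 9 · n^41/41 + O(n^40). (Equivalently, Faulhaber's formula gives the same leading term.)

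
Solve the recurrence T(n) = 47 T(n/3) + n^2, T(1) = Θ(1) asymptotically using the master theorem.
T(n) = Θ(n^(log_3 47))

Master theorem: compare f(n) = n^2 to n^(log_3 47) where log_3 47 ≈ 3.505. Since 2 < log_3 47, we have f(n) = O(n^(log_3 47 − ε)) for some ε > 0 — Case 1. Hence T(n) = Θ(n^(log_3 47)).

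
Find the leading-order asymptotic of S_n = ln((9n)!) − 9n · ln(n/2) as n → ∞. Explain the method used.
S_n ~ 9n · (ln 18 − 1) + O(ln n)

Stirling: ln((9n)!) = 9n ln(9n) − 9n + O(ln n).
  S_n = 9n ln(9n) − 9n − 9n ln(n/2) + O(ln n)
      = 9n ln(9n) − 9n ln n + 9n ln 2 − 9n + O(ln n)
      = 9n ln 9 + 9n ln 2 − 9n + O(ln n)
      = 9n (ln 18 − 1) + O(ln n).
Numerically ln(18) − 1 ≈ 1.8904.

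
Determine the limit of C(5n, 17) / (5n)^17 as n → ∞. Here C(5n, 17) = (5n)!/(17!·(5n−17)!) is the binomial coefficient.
lim = 1/17! = 1/355687428096000

With N = 5n → ∞: C(N, 17) / N^17 = [N(N−1)…(N−16)] / (17! · N^17) = (1/17!) · 1 · (1 − 1/(5n)) · … · (1 − 16/(5n)). Each factor → 1 as N → ∞, so the limit is 1/17! = 1/355687428096000.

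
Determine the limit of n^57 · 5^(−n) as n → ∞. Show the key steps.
lim = 0

Exponentials with base > 1 dominate every fixed polynomial: for any fixed c, n^c / 5^n → 0 as n → ∞ (e.g. by the ratio test, or by writing 5^n = e^(n ln 5) and noting e^(n ln 5) / n^c → ∞). Hence n^57 · 5^(−n) = n^57 / 5^n → 0.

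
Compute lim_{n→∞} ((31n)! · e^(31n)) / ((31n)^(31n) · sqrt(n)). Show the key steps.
lim = sqrt(2π·31)

Stirling: (31n)! ~ sqrt(2π·31n) · (31n/e)^(31n). Hence
  (31n)! · e^(31n) / (31n)^(31n) ~ sqrt(2π·31n).
Dividing by sqrt(n): sqrt(2π·31n) / sqrt(n) = sqrt(2π·31) · n^((1−1)/2), so the limit is sqrt(2π·31).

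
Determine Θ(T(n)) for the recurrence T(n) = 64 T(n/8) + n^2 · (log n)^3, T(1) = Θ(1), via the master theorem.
T(n) = Θ(n^2 · (log n)^4)

Here log_8 64 = 2 and f(n) = n^2 · (log n)^3 = Θ(n^(log_8 64) · (log n)^3). This is the extended Case 2 of the master theorem (f matches the critical exponent up to log factors), giving T(n) = Θ(n^(log_8 64) · (log n)^(3+1)) = Θ(n^2 · (log n)^4).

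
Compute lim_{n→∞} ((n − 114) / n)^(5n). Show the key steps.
lim = e^(−570)

Rewrite as (1 − 114/n)^(5n). By the standard limit (1 + x/n)^n → e^x, we have (1 − 114/n)^n → e^(−114), and raising to the 5th power gives e^(−570).
More precisely, ln[(1 − 114/n)^(5n)] = 5n · ln(1 − 114/n) = 5n · (-114/n + O(1/n^2)) = -570 + O(1/n) → -570.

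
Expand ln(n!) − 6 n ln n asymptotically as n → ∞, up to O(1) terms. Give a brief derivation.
ln(n!) − 6 n ln n = −5 n ln n − n + (1/2) ln(2π n) + O(1/n)

Stirling: ln((n)!) = n ln(n) − n + (1/2) ln(2π·n) + O(1/n).
Here n ln(n) = n ln n.
Subtract 6n ln n: leading term is (1 − 6) n ln n = −5 n ln n. The next term is −n. Then the (1/2) ln(2π·n) correction.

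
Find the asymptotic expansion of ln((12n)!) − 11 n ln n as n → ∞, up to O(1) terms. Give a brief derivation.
ln((12n)!) − 11 n ln n = n ln n + 12(ln 12 − 1) n + (1/2) ln(2π·12n) + O(1/n)

Stirling: ln((12n)!) = 12n ln(12n) − 12n + (1/2) ln(2π·12n) + O(1/n).
Expand 12n ln(12n) = 12n (ln n + ln 12) = 12n ln n + 12n ln 12.
Subtract 11n ln n: leading term is (12 − 11) n ln n = n ln n. The next term is 12n ln 12 − 12n = 12(ln 12 − 1) n. Then the (1/2) ln(2π·12n) correction.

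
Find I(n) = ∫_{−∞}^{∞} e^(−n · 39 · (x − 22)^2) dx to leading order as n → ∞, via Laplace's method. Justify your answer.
I(n) = sqrt(π/(39n))

Here φ(x) = 39 · (x − 22)^2 has its unique minimum at x* = 22 with φ(x*) = 0 and φ''(x*) = 78. Laplace's method gives
  I(n) ~ e^(−n φ(x*)) · sqrt(2π / (n · φ''(x*))) = sqrt(2π / (78n)) = sqrt(π/(39n)).
This is exact: substituting u = (x − 22)·sqrt(39n) gives I(n) = (1/sqrt(39n)) ∫_{−∞}^{∞} e^(−u^2) du = sqrt(π/(39n)).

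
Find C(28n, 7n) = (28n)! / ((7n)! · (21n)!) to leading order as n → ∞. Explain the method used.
C(28n, 7n) ~ (256/27)^(7n) · sqrt(2/(3π·7n))

Write N = 7n. Apply Stirling to each factorial:
  (4N)! ~ sqrt(2π·4N) · (4N/e)^(4N),
  N! ~ sqrt(2π N) · (N/e)^N,
  (3N)! ~ sqrt(2π·3N) · (3N/e)^(3N).
The exponential factors combine to (4N)^(4N) / (N^N · (3N)^(3N)) = 4^(4N)/3^(3N) = (4^4/3^3)^N = (256/27)^N.
The square-root prefactors combine to sqrt(2π·4N) / (sqrt(2π N)·sqrt(2π·3N)) = sqrt(4 / (2π·3·N)) = sqrt(2/(3π·7n)).
Substituting N = 7n: C(28n, 7n) ~ (256/27)^(7n) · sqrt(2/(3π·7n)).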